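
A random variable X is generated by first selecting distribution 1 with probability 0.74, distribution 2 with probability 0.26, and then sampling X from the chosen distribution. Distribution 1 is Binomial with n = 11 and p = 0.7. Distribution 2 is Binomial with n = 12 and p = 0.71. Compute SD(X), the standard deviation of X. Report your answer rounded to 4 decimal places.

1.5752

Per component, 1: μ=7.7, E[X²]=61.6; 2: μ=8.52, E[X²]=75.0612.
E[X] = 0.74·7.7 + 0.26·8.52 = 7.9132.
E[X²] = 0.74·61.6 + 0.26·75.0612 = 65.0999.
Var(X) = E[X²] − (E[X])² = 65.0999 − 62.6187 = 2.48118.
SD(X) = √2.48118 = 1.57518.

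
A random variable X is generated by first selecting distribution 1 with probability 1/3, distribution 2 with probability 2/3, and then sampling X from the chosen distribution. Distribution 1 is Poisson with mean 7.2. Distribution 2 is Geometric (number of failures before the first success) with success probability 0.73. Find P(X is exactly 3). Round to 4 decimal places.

Conditional on each component, P(X = 3): 1: 0.0464436; 2: 0.0143686.
By total probability, P(X = 3) = 0.333333·0.0464436 + 0.666667·0.0143686 = 0.0250603.

0.0251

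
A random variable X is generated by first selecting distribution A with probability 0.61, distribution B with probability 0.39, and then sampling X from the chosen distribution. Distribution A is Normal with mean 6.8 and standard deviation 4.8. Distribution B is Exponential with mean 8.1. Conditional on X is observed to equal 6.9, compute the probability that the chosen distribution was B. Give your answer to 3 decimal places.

Likelihoods f(6.9 | ·): A: 0.0830949; B: 0.0526696.
Posterior ∝ prior × likelihood. Numerator for B: 0.39·0.0526696 = 0.0205412.
Normalizing constant: 0.61·0.0830949 + 0.39·0.0526696 = 0.0712291.
P(B | observation) = 0.0205412 / 0.0712291 = 0.288382.

0.288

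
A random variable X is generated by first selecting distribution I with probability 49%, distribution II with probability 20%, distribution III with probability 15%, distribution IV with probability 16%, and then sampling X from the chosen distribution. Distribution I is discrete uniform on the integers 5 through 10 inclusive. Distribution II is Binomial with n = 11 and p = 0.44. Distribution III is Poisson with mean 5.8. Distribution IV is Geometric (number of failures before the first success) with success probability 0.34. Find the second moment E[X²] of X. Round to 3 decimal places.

For each component E[X²] = Var + (mean)², giving I: 59.1667; II: 26.136; III: 39.44; IV: 9.47751.
Overall E[X²] = 0.49·59.1667 + 0.2·26.136 + 0.15·39.44 + 0.16·9.47751 = 41.6513.

41.651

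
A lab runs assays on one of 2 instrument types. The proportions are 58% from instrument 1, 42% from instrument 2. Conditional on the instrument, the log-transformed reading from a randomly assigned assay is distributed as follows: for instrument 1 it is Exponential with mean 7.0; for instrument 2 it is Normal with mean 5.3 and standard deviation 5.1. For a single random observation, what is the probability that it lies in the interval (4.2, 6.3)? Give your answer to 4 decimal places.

0.1510

Conditional on each instrument, P(4.2 < X < 6.3): 1: 0.142242; 2: 0.163109.
By total probability, P(4.2 < X < 6.3) = 0.58·0.142242 + 0.42·0.163109 = 0.151006.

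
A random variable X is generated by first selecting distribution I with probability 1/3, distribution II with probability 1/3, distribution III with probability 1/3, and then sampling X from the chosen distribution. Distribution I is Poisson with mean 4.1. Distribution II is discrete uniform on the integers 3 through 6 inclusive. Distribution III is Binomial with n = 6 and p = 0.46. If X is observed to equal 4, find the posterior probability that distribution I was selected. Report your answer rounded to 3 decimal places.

0.304

Likelihoods P(X=4 | ·): I: 0.195127; II: 0.25; III: 0.195844.
Posterior ∝ prior × likelihood. Numerator for I: 0.333333·0.195127 = 0.0650422.
Normalizing constant: 0.333333·0.195127 + 0.333333·0.25 + 0.333333·0.195844 = 0.213657.
P(I | observation) = 0.0650422 / 0.213657 = 0.304424.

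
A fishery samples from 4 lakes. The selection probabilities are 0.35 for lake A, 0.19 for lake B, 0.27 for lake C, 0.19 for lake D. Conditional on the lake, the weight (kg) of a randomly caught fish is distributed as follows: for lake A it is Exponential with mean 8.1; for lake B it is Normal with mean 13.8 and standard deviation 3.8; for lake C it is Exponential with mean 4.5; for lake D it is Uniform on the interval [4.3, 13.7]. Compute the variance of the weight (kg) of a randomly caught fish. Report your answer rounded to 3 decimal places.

Per component, A: μ=8.1, E[X²]=131.22; B: μ=13.8, E[X²]=204.88; C: μ=4.5, E[X²]=40.5; D: μ=9, E[X²]=88.3633.
E[X] = 0.35·8.1 + 0.19·13.8 + 0.27·4.5 + 0.19·9 = 8.382.
E[X²] = 0.35·131.22 + 0.19·204.88 + 0.27·40.5 + 0.19·88.3633 = 112.578.
Var(X) = E[X²] − (E[X])² = 112.578 − 70.2579 = 42.3203.

42.320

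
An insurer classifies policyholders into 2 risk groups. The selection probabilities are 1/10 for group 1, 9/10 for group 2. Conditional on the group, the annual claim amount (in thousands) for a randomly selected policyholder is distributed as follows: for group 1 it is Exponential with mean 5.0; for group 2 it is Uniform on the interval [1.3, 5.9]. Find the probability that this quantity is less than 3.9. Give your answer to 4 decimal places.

0.5629

Conditional on each group, P(X < 3.9): 1: 0.541594; 2: 0.565217.
By total probability, P(X < 3.9) = 0.1·0.541594 + 0.9·0.565217 = 0.562855.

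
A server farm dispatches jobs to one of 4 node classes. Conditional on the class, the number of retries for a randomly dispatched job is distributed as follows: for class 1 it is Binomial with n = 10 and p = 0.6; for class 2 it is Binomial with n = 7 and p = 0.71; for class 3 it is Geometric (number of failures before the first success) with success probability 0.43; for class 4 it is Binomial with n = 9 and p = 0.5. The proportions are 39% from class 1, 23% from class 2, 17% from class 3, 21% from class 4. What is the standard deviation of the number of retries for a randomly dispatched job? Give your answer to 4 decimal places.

2.2095

Per component, 1: μ=6, E[X²]=38.4; 2: μ=4.97, E[X²]=26.1422; 3: μ=1.32558, E[X²]=4.83991; 4: μ=4.5, E[X²]=22.5.
E[X] = 0.39·6 + 0.23·4.97 + 0.17·1.32558 + 0.21·4.5 = 4.65345.
E[X²] = 0.39·38.4 + 0.23·26.1422 + 0.17·4.83991 + 0.21·22.5 = 26.5365.
Var(X) = E[X²] − (E[X])² = 26.5365 − 21.6546 = 4.88191.
SD(X) = √4.88191 = 2.2095.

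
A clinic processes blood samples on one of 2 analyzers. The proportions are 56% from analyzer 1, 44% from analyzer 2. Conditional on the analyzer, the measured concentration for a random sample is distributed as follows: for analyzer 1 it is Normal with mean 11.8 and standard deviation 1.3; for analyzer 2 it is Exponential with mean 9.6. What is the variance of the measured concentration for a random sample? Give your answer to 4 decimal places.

42.6894

Per component, 1: μ=11.8, E[X²]=140.93; 2: μ=9.6, E[X²]=184.32.
E[X] = 0.56·11.8 + 0.44·9.6 = 10.832.
E[X²] = 0.56·140.93 + 0.44·184.32 = 160.022.
Var(X) = E[X²] − (E[X])² = 160.022 − 117.332 = 42.6894.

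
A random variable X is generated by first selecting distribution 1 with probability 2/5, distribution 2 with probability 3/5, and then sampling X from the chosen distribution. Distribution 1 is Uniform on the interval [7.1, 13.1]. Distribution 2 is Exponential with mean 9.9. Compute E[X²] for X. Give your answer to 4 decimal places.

For each component E[X²] = Var + (mean)², giving 1: 105.01; 2: 196.02.
Overall E[X²] = 0.4·105.01 + 0.6·196.02 = 159.616.

159.6160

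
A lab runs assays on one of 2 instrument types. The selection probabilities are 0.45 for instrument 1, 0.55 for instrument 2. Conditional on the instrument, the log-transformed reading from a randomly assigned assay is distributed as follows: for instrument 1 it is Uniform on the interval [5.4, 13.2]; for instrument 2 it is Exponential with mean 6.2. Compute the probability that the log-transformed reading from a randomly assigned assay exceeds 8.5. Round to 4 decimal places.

Conditional on each instrument, P(X > 8.5): 1: 0.602564; 2: 0.253861.
By total probability, P(X > 8.5) = 0.45·0.602564 + 0.55·0.253861 = 0.410777.

0.4108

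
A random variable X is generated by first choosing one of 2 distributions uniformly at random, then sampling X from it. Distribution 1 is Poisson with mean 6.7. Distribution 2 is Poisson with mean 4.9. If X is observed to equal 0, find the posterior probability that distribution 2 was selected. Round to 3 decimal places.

Likelihoods P(X=0 | ·): 1: 0.00123091; 2: 0.00744658.
Posterior ∝ prior × likelihood. Numerator for 2: 0.5·0.00744658 = 0.00372329.
Normalizing constant: 0.5·0.00123091 + 0.5·0.00744658 = 0.00433875.
P(2 | observation) = 0.00372329 / 0.00433875 = 0.858149.

0.858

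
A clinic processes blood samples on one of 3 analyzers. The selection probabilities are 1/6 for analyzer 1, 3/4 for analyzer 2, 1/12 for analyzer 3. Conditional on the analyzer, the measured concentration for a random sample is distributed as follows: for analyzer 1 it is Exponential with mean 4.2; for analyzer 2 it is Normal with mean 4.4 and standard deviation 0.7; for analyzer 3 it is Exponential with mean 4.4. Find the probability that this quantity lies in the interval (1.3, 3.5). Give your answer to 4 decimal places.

Conditional on each analyzer, P(1.3 < X < 3.5): 1: 0.299198; 2: 0.0992667; 3: 0.292817.
By total probability, P(1.3 < X < 3.5) = 0.166667·0.299198 + 0.75·0.0992667 + 0.0833333·0.292817 = 0.148718.

0.1487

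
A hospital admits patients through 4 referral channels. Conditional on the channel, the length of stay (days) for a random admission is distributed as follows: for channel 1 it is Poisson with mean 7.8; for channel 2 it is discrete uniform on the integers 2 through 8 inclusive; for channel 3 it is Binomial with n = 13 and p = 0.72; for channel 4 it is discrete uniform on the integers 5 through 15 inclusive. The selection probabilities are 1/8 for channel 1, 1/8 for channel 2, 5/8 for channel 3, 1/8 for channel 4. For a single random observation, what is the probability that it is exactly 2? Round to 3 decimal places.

0.019

Conditional on each channel, P(X = 2): 1: 0.0124641; 2: 0.142857; 3: 3.3535e-05; 4: 0.
By total probability, P(X = 2) = 0.125·0.0124641 + 0.125·0.142857 + 0.625·3.3535e-05 + 0.125·0 = 0.0194361.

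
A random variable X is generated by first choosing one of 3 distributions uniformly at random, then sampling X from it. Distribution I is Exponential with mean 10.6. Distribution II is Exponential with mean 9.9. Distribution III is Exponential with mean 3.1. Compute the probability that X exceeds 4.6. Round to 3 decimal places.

0.501

Conditional on each component, P(X > 4.6): I: 0.647937; II: 0.628357; III: 0.226758.
By total probability, P(X > 4.6) = 0.333333·0.647937 + 0.333333·0.628357 + 0.333333·0.226758 = 0.501017.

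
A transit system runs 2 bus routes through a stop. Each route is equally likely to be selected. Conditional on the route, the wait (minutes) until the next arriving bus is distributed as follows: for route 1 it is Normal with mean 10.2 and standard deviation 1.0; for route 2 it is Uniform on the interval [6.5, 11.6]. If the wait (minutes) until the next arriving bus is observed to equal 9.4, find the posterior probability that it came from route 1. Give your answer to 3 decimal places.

Likelihoods f(9.4 | ·): 1: 0.289692; 2: 0.196078.
Posterior ∝ prior × likelihood. Numerator for 1: 0.5·0.289692 = 0.144846.
Normalizing constant: 0.5·0.289692 + 0.5·0.196078 = 0.242885.
P(1 | observation) = 0.144846 / 0.242885 = 0.596355.

0.596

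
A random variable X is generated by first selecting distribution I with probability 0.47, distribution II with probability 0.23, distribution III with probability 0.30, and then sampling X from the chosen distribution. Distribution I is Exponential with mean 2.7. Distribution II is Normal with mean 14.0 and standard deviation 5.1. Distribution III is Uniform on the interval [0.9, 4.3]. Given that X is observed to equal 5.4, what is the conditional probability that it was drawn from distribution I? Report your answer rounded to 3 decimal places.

0.844

Likelihoods f(5.4 | ·): I: 0.0501242; II: 0.0188746; III: 0.
Posterior ∝ prior × likelihood. Numerator for I: 0.47·0.0501242 = 0.0235584.
Normalizing constant: 0.47·0.0501242 + 0.23·0.0188746 + 0.3·0 = 0.0278995.
P(I | observation) = 0.0235584 / 0.0278995 = 0.844401.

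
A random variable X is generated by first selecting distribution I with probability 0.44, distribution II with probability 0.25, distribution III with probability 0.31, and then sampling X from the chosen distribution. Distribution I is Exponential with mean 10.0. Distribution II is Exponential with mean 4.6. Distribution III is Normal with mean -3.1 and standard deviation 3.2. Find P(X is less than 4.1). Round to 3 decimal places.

Conditional on each component, P(X < 4.1): I: 0.33635; II: 0.58988; III: 0.987776.
By total probability, P(X < 4.1) = 0.44·0.33635 + 0.25·0.58988 + 0.31·0.987776 = 0.601674.

0.602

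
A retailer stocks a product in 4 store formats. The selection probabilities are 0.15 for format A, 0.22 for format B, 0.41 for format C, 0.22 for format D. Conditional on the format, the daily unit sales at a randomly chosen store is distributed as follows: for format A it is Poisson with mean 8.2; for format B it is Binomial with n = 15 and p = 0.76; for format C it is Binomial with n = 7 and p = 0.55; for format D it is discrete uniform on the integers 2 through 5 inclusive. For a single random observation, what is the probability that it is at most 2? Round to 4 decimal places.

Conditional on each format, P(X ≤ 2): A: 0.0117607; B: 5.56058e-07; C: 0.152928; D: 0.25.
By total probability, P(X ≤ 2) = 0.15·0.0117607 + 0.22·5.56058e-07 + 0.41·0.152928 + 0.22·0.25 = 0.119465.

0.1195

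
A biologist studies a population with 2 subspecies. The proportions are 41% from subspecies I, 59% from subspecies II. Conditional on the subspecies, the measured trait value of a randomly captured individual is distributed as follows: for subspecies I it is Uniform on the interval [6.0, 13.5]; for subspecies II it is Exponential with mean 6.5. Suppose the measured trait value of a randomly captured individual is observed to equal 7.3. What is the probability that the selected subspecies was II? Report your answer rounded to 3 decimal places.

Likelihoods f(7.3 | ·): I: 0.133333; II: 0.0500427.
Posterior ∝ prior × likelihood. Numerator for II: 0.59·0.0500427 = 0.0295252.
Normalizing constant: 0.41·0.133333 + 0.59·0.0500427 = 0.0841918.
P(II | observation) = 0.0295252 / 0.0841918 = 0.350689.

0.351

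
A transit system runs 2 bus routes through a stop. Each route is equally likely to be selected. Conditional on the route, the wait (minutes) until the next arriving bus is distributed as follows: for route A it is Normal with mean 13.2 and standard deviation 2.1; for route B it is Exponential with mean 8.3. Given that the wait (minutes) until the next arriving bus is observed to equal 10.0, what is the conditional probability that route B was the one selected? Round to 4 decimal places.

Likelihoods f(10.0 | ·): A: 0.0594944; B: 0.036114.
Posterior ∝ prior × likelihood. Numerator for B: 0.5·0.036114 = 0.018057.
Normalizing constant: 0.5·0.0594944 + 0.5·0.036114 = 0.0478042.
P(B | observation) = 0.018057 / 0.0478042 = 0.377728.

0.3777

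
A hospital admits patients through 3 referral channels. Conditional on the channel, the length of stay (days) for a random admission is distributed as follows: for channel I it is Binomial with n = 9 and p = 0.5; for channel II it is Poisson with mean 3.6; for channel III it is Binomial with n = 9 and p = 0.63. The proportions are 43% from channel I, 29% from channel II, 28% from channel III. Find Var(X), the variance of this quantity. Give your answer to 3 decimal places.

Per component, I: μ=4.5, E[X²]=22.5; II: μ=3.6, E[X²]=16.56; III: μ=5.67, E[X²]=34.2468.
E[X] = 0.43·4.5 + 0.29·3.6 + 0.28·5.67 = 4.5666.
E[X²] = 0.43·22.5 + 0.29·16.56 + 0.28·34.2468 = 24.0665.
Var(X) = E[X²] − (E[X])² = 24.0665 − 20.8538 = 3.21267.

3.213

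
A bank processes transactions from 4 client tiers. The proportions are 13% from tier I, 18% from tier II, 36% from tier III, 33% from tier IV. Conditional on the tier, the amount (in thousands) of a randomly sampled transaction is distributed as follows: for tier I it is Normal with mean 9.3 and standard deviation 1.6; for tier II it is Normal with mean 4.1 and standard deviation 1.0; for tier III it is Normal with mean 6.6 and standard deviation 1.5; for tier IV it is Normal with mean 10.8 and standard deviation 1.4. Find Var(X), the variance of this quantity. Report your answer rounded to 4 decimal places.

Per component, I: μ=9.3, E[X²]=89.05; II: μ=4.1, E[X²]=17.81; III: μ=6.6, E[X²]=45.81; IV: μ=10.8, E[X²]=118.6.
E[X] = 0.13·9.3 + 0.18·4.1 + 0.36·6.6 + 0.33·10.8 = 7.887.
E[X²] = 0.13·89.05 + 0.18·17.81 + 0.36·45.81 + 0.33·118.6 = 70.4119.
Var(X) = E[X²] − (E[X])² = 70.4119 − 62.2048 = 8.20713.

8.2071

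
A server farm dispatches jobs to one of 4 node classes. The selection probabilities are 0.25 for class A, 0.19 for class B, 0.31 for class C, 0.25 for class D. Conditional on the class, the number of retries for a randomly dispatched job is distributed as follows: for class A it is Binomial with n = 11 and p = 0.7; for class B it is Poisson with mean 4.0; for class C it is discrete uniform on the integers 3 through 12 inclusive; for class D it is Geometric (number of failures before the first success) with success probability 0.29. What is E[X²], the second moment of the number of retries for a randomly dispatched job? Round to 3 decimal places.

42.804

For each component E[X²] = Var + (mean)², giving A: 61.6; B: 20; C: 64.5; D: 14.4364.
Overall E[X²] = 0.25·61.6 + 0.19·20 + 0.31·64.5 + 0.25·14.4364 = 42.8041.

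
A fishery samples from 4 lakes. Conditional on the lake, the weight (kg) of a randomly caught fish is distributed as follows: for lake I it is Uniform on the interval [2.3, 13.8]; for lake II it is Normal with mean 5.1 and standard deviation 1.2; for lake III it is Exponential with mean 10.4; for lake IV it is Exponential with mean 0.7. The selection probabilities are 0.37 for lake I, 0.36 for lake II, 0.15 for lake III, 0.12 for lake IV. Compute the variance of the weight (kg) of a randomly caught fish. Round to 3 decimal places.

Per component, I: μ=8.05, E[X²]=75.8233; II: μ=5.1, E[X²]=27.45; III: μ=10.4, E[X²]=216.32; IV: μ=0.7, E[X²]=0.98.
E[X] = 0.37·8.05 + 0.36·5.1 + 0.15·10.4 + 0.12·0.7 = 6.4585.
E[X²] = 0.37·75.8233 + 0.36·27.45 + 0.15·216.32 + 0.12·0.98 = 70.5022.
Var(X) = E[X²] − (E[X])² = 70.5022 − 41.7122 = 28.79.

28.790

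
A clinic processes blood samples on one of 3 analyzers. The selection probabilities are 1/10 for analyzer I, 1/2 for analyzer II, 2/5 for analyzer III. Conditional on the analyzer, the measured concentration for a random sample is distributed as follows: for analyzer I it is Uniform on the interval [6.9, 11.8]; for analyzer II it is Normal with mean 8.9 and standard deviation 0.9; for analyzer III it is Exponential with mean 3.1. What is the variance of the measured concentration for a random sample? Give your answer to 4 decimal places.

12.7497

Per component, I: μ=9.35, E[X²]=89.4233; II: μ=8.9, E[X²]=80.02; III: μ=3.1, E[X²]=19.22.
E[X] = 0.1·9.35 + 0.5·8.9 + 0.4·3.1 = 6.625.
E[X²] = 0.1·89.4233 + 0.5·80.02 + 0.4·19.22 = 56.6403.
Var(X) = E[X²] − (E[X])² = 56.6403 − 43.8906 = 12.7497.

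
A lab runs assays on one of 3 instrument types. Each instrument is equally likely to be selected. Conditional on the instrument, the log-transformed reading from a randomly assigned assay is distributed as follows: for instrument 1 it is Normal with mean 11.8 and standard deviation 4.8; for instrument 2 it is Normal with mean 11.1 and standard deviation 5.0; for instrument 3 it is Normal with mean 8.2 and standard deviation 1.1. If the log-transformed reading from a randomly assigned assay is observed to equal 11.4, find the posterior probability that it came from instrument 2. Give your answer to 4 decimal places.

Likelihoods f(11.4 | ·): 1: 0.0828249; 2: 0.079645; 3: 0.00527038.
Posterior ∝ prior × likelihood. Numerator for 2: 0.333333·0.079645 = 0.0265483.
Normalizing constant: 0.333333·0.0828249 + 0.333333·0.079645 + 0.333333·0.00527038 = 0.0559134.
P(2 | observation) = 0.0265483 / 0.0559134 = 0.474811.

0.4748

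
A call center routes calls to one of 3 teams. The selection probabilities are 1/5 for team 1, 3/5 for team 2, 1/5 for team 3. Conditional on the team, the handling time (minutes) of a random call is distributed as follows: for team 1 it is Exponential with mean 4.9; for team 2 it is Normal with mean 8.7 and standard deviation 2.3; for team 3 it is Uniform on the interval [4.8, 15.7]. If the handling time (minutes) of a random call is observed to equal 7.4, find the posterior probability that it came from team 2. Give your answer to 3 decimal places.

0.764

Likelihoods f(7.4 | ·): 1: 0.0450745; 2: 0.147846; 3: 0.0917431.
Posterior ∝ prior × likelihood. Numerator for 2: 0.6·0.147846 = 0.0887077.
Normalizing constant: 0.2·0.0450745 + 0.6·0.147846 + 0.2·0.0917431 = 0.116071.
P(2 | observation) = 0.0887077 / 0.116071 = 0.764252.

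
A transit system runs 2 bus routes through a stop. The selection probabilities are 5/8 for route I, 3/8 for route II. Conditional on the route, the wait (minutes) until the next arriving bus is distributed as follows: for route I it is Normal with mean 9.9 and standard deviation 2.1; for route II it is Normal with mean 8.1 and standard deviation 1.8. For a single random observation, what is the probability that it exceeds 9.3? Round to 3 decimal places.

0.477

Conditional on each route, P(X > 9.3): I: 0.612452; II: 0.252493.
By total probability, P(X > 9.3) = 0.625·0.612452 + 0.375·0.252493 = 0.477467.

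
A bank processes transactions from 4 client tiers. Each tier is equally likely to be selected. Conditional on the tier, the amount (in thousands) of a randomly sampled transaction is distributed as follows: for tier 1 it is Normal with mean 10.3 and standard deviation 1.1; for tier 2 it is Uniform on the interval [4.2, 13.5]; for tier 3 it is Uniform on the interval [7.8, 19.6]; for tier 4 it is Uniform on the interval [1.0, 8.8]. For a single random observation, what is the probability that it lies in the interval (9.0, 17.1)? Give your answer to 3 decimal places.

0.513

Conditional on each tier, P(9.0 < X < 17.1): 1: 0.881361; 2: 0.483871; 3: 0.686441; 4: 0.
By total probability, P(9.0 < X < 17.1) = 0.25·0.881361 + 0.25·0.483871 + 0.25·0.686441 + 0.25·0 = 0.512918.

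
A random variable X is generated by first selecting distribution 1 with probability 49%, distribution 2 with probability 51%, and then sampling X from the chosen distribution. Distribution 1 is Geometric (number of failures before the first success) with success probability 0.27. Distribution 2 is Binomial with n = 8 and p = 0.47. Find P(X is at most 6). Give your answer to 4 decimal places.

0.9337

Conditional on each component, P(X ≤ 6): 1: 0.889526; 2: 0.976138.
By total probability, P(X ≤ 6) = 0.49·0.889526 + 0.51·0.976138 = 0.933698.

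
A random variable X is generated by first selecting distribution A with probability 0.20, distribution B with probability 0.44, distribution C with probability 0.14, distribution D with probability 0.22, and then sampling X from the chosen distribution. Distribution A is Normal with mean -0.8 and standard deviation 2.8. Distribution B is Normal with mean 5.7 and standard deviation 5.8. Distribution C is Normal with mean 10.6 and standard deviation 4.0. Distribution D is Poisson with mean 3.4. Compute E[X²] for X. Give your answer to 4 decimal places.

52.0548

For each component E[X²] = Var + (mean)², giving A: 8.48; B: 66.13; C: 128.36; D: 14.96.
Overall E[X²] = 0.2·8.48 + 0.44·66.13 + 0.14·128.36 + 0.22·14.96 = 52.0548.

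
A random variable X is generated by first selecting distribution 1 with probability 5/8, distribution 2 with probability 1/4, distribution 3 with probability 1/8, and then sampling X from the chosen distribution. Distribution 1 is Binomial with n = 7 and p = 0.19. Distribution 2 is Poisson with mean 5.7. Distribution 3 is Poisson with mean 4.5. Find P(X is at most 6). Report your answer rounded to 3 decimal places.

0.892

Conditional on each component, P(X ≤ 6): 1: 0.999991; 2: 0.654366; 3: 0.831051.
By total probability, P(X ≤ 6) = 0.625·0.999991 + 0.25·0.654366 + 0.125·0.831051 = 0.892467.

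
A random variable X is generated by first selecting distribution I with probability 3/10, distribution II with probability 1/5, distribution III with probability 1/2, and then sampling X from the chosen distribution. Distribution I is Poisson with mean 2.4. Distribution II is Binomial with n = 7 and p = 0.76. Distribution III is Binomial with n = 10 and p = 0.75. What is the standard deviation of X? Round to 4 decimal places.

Per component, I: μ=2.4, E[X²]=8.16; II: μ=5.32, E[X²]=29.5792; III: μ=7.5, E[X²]=58.125.
E[X] = 0.3·2.4 + 0.2·5.32 + 0.5·7.5 = 5.534.
E[X²] = 0.3·8.16 + 0.2·29.5792 + 0.5·58.125 = 37.4263.
Var(X) = E[X²] − (E[X])² = 37.4263 − 30.6252 = 6.80118.
SD(X) = √6.80118 = 2.60791.

2.6079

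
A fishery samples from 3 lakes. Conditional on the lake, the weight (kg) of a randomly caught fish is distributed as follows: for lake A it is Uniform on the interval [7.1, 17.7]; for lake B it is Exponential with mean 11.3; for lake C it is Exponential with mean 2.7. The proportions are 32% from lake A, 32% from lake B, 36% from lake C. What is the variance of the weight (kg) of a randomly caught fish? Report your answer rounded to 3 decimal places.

Per component, A: μ=12.4, E[X²]=163.123; B: μ=11.3, E[X²]=255.38; C: μ=2.7, E[X²]=14.58.
E[X] = 0.32·12.4 + 0.32·11.3 + 0.36·2.7 = 8.556.
E[X²] = 0.32·163.123 + 0.32·255.38 + 0.36·14.58 = 139.17.
Var(X) = E[X²] − (E[X])² = 139.17 − 73.2051 = 65.9647.

65.965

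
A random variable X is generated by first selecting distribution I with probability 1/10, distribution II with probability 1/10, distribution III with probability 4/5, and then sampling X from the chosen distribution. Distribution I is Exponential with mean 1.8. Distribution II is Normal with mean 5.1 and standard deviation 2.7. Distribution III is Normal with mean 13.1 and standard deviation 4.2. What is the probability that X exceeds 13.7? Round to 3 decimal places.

0.355

Conditional on each component, P(X > 13.7): I: 0.000494922; II: 0.000723307; III: 0.443202.
By total probability, P(X > 13.7) = 0.1·0.000494922 + 0.1·0.000723307 + 0.8·0.443202 = 0.354683.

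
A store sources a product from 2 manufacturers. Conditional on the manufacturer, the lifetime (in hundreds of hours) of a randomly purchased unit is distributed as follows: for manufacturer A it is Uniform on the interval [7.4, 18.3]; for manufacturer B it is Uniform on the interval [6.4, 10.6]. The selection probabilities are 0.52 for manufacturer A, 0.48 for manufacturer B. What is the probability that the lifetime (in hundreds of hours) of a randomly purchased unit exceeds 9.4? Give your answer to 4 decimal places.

Conditional on each manufacturer, P(X > 9.4): A: 0.816514; B: 0.285714.
By total probability, P(X > 9.4) = 0.52·0.816514 + 0.48·0.285714 = 0.56173.

0.5617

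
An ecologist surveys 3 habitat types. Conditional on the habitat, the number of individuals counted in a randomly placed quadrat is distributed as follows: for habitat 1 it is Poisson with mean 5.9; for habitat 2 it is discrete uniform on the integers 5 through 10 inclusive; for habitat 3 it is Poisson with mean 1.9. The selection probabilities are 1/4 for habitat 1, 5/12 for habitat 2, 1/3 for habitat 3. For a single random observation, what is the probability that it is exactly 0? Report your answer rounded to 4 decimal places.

Conditional on each habitat, P(X = 0): 1: 0.00273944; 2: 0; 3: 0.149569.
By total probability, P(X = 0) = 0.25·0.00273944 + 0.416667·0 + 0.333333·0.149569 = 0.0505411.

0.0505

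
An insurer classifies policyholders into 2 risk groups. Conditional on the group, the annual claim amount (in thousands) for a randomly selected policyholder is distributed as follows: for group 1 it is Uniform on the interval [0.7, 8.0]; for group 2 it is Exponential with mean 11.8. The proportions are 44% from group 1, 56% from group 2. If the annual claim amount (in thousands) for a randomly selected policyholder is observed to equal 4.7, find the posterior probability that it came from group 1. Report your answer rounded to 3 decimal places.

Likelihoods f(4.7 | ·): 1: 0.136986; 2: 0.0569031.
Posterior ∝ prior × likelihood. Numerator for 1: 0.44·0.136986 = 0.060274.
Normalizing constant: 0.44·0.136986 + 0.56·0.0569031 = 0.0921397.
P(1 | observation) = 0.060274 / 0.0921397 = 0.654158.

0.654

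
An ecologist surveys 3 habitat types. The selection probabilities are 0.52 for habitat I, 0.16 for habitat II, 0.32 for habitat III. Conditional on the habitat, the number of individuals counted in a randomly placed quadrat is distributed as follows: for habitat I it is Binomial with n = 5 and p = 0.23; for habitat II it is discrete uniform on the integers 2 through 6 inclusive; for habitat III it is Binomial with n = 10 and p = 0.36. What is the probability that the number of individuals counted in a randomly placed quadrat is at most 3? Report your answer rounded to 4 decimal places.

Conditional on each habitat, P(X ≤ 3): I: 0.988582; II: 0.4; III: 0.486772.
By total probability, P(X ≤ 3) = 0.52·0.988582 + 0.16·0.4 + 0.32·0.486772 = 0.73383.

0.7338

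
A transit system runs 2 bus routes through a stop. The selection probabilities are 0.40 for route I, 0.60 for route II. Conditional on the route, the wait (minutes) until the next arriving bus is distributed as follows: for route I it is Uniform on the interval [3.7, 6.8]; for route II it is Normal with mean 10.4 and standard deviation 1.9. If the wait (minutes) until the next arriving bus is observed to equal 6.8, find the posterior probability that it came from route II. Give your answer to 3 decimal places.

Likelihoods f(6.8 | ·): I: 0.322581; II: 0.0348812.
Posterior ∝ prior × likelihood. Numerator for II: 0.6·0.0348812 = 0.0209287.
Normalizing constant: 0.4·0.322581 + 0.6·0.0348812 = 0.149961.
P(II | observation) = 0.0209287 / 0.149961 = 0.139561.

0.140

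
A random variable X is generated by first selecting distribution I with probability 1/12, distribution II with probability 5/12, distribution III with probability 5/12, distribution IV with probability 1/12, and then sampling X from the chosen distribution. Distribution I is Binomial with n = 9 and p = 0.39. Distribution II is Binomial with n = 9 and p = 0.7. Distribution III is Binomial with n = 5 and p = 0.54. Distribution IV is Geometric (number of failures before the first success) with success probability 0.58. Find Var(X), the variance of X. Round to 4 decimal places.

Per component, I: μ=3.51, E[X²]=14.4612; II: μ=6.3, E[X²]=41.58; III: μ=2.7, E[X²]=8.532; IV: μ=0.724138, E[X²]=1.77289.
E[X] = 0.0833333·3.51 + 0.416667·6.3 + 0.416667·2.7 + 0.0833333·0.724138 = 4.10284.
E[X²] = 0.0833333·14.4612 + 0.416667·41.58 + 0.416667·8.532 + 0.0833333·1.77289 = 22.2328.
Var(X) = E[X²] − (E[X])² = 22.2328 − 16.8333 = 5.39951.

5.3995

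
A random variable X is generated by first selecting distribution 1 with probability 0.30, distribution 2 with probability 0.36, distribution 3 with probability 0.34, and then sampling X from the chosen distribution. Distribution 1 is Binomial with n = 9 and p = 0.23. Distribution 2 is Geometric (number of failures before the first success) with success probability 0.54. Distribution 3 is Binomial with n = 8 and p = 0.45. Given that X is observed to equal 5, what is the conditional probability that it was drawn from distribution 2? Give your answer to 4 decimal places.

0.0564

Likelihoods P(X=5 | ·): 1: 0.0285084; 2: 0.011122; 3: 0.171925.
Posterior ∝ prior × likelihood. Numerator for 2: 0.36·0.011122 = 0.00400392.
Normalizing constant: 0.3·0.0285084 + 0.36·0.011122 + 0.34·0.171925 = 0.0710109.
P(2 | observation) = 0.00400392 / 0.0710109 = 0.0563846.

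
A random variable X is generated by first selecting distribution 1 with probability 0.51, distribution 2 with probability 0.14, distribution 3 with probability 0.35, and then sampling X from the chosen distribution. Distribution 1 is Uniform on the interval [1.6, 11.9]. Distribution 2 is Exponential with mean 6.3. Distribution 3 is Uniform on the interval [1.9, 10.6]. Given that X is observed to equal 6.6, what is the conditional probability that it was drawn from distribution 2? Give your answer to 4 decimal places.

Likelihoods f(6.6 | ·): 1: 0.0970874; 2: 0.0556781; 3: 0.114943.
Posterior ∝ prior × likelihood. Numerator for 2: 0.14·0.0556781 = 0.00779493.
Normalizing constant: 0.51·0.0970874 + 0.14·0.0556781 + 0.35·0.114943 = 0.0975394.
P(2 | observation) = 0.00779493 / 0.0975394 = 0.0799157.

0.0799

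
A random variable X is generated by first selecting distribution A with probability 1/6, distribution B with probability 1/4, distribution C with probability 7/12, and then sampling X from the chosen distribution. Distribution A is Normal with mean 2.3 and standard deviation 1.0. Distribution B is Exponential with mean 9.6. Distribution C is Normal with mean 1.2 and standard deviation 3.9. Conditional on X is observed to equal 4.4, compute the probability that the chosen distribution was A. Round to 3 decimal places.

0.110

Likelihoods f(4.4 | ·): A: 0.0439836; B: 0.0658684; C: 0.0730555.
Posterior ∝ prior × likelihood. Numerator for A: 0.166667·0.0439836 = 0.0073306.
Normalizing constant: 0.166667·0.0439836 + 0.25·0.0658684 + 0.583333·0.0730555 = 0.0664134.
P(A | observation) = 0.0073306 / 0.0664134 = 0.110378.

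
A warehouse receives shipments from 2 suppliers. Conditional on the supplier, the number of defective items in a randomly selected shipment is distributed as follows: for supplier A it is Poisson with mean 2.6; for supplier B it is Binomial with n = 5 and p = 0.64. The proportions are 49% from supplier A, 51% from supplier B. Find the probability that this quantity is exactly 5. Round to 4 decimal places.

0.0908

Conditional on each supplier, P(X = 5): A: 0.0735394; B: 0.107374.
By total probability, P(X = 5) = 0.49·0.0735394 + 0.51·0.107374 = 0.0907951.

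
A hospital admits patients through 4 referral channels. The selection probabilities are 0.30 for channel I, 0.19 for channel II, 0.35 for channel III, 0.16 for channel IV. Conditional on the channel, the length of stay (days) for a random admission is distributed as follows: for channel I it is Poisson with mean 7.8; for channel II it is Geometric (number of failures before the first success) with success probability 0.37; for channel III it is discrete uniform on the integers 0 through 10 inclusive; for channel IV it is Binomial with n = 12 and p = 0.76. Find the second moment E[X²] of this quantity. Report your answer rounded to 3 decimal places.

47.925

For each component E[X²] = Var + (mean)², giving I: 68.64; II: 7.5011; III: 35; IV: 85.3632.
Overall E[X²] = 0.3·68.64 + 0.19·7.5011 + 0.35·35 + 0.16·85.3632 = 47.9253.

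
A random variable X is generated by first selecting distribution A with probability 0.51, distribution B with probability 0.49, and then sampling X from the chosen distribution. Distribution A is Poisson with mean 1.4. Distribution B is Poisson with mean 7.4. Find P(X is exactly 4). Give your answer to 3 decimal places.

Conditional on each component, P(X = 4): A: 0.039472; B: 0.0763724.
By total probability, P(X = 4) = 0.51·0.039472 + 0.49·0.0763724 = 0.0575532.

0.058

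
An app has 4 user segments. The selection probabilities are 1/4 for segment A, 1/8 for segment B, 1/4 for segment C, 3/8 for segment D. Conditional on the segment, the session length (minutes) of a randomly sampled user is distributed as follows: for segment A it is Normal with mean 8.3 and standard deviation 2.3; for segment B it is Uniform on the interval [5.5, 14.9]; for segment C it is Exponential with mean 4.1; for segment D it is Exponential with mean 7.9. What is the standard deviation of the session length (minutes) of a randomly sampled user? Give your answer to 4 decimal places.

Per component, A: μ=8.3, E[X²]=74.18; B: μ=10.2, E[X²]=111.403; C: μ=4.1, E[X²]=33.62; D: μ=7.9, E[X²]=124.82.
E[X] = 0.25·8.3 + 0.125·10.2 + 0.25·4.1 + 0.375·7.9 = 7.3375.
E[X²] = 0.25·74.18 + 0.125·111.403 + 0.25·33.62 + 0.375·124.82 = 87.6829.
Var(X) = E[X²] − (E[X])² = 87.6829 − 53.8389 = 33.844.
SD(X) = √33.844 = 5.81756.

5.8176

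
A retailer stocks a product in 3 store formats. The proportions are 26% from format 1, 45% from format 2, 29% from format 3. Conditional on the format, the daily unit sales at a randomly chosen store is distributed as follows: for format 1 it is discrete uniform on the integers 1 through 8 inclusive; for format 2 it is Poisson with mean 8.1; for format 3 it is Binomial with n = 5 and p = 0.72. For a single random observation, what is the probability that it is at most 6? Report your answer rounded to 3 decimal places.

0.621

Conditional on each format, P(X ≤ 6): 1: 0.75; 2: 0.301314; 3: 1.
By total probability, P(X ≤ 6) = 0.26·0.75 + 0.45·0.301314 + 0.29·1 = 0.620591.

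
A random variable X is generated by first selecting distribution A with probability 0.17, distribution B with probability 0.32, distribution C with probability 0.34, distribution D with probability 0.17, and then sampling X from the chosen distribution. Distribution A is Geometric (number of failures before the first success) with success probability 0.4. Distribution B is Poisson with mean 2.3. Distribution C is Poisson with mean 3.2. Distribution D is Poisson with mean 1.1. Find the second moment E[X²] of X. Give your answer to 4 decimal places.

8.4111

For each component E[X²] = Var + (mean)², giving A: 6; B: 7.59; C: 13.44; D: 2.31.
Overall E[X²] = 0.17·6 + 0.32·7.59 + 0.34·13.44 + 0.17·2.31 = 8.4111.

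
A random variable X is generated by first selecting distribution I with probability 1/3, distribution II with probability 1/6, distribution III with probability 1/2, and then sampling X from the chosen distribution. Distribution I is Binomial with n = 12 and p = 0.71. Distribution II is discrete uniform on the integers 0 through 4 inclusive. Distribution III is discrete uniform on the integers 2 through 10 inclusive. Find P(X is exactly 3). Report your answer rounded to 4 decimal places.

Conditional on each component, P(X = 3): I: 0.0011423; II: 0.2; III: 0.111111.
By total probability, P(X = 3) = 0.333333·0.0011423 + 0.166667·0.2 + 0.5·0.111111 = 0.0892697.

0.0893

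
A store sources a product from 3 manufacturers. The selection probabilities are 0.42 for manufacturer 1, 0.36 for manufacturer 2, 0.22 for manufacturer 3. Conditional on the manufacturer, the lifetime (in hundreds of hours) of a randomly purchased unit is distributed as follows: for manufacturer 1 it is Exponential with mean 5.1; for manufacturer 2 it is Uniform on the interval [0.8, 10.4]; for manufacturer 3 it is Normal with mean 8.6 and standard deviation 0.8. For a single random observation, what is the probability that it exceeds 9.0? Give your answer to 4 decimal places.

0.1923

Conditional on each manufacturer, P(X > 9.0): 1: 0.171237; 2: 0.145833; 3: 0.308538.
By total probability, P(X > 9.0) = 0.42·0.171237 + 0.36·0.145833 + 0.22·0.308538 = 0.192298.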